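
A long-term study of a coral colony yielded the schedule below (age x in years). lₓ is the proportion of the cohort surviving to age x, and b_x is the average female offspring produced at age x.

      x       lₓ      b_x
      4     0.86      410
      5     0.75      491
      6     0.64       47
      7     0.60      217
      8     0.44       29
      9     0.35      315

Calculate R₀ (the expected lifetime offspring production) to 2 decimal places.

R₀ = Σ lₓ b_x:
  age 4: 0.86 × 410 = 352.6000
  age 5: 0.75 × 491 = 368.2500
  age 6: 0.64 × 47 = 30.0800
  age 7: 0.60 × 217 = 130.2000
  age 8: 0.44 × 29 = 12.7600
  age 9: 0.35 × 315 = 110.2500
R₀ = 352.6000 + 368.2500 + 30.0800 + 130.2000 + 12.7600 + 110.2500 = 1004.1400

1004.14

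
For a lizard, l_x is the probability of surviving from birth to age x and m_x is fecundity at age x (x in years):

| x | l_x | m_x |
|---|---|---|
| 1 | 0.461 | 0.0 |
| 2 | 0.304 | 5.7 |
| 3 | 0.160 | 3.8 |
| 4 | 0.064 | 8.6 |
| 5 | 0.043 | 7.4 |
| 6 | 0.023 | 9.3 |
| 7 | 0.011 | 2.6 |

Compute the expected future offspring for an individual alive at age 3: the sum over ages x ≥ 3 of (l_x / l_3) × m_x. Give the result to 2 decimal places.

10.74

l_3 = 0.160. Conditional survival from age 3 to x is l_x / l_3.
  x=3: (0.160/0.160) × 3.8 = 3.8000
  x=4: (0.064/0.160) × 8.6 = 3.4400
  x=5: (0.043/0.160) × 7.4 = 1.9888
  x=6: (0.023/0.160) × 9.3 = 1.3369
  x=7: (0.011/0.160) × 2.6 = 0.1787
Sum = 3.8000 + 3.4400 + 1.9888 + 1.3369 + 0.1787 = 10.7444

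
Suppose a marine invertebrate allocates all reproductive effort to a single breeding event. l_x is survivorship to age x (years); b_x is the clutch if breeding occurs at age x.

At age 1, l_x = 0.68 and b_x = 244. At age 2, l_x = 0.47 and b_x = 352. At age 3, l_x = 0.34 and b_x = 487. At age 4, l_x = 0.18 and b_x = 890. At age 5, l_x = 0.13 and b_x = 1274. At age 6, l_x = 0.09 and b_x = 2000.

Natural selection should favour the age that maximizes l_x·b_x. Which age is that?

6

Expected offspring if breeding at age x = l_x × b_x:
  age 1: 0.68 × 244 = 165.920
  age 2: 0.47 × 352 = 165.440
  age 3: 0.34 × 487 = 165.580
  age 4: 0.18 × 890 = 160.200
  age 5: 0.13 × 1274 = 165.620
  age 6: 0.09 × 2000 = 180.000
Maximum at age 6 (180.000).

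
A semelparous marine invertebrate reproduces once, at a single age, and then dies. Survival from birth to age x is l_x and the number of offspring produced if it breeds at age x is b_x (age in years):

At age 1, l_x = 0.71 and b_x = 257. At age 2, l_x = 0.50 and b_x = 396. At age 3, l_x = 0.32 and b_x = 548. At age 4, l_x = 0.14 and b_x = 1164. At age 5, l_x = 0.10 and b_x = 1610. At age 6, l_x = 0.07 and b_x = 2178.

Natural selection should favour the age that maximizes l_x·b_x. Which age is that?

2

Expected offspring if breeding at age x = l_x × b_x:
  age 1: 0.71 × 257 = 182.470
  age 2: 0.50 × 396 = 198.000
  age 3: 0.32 × 548 = 175.360
  age 4: 0.14 × 1164 = 162.960
  age 5: 0.10 × 1610 = 161.000
  age 6: 0.07 × 2178 = 152.460
Maximum at age 2 (198.000).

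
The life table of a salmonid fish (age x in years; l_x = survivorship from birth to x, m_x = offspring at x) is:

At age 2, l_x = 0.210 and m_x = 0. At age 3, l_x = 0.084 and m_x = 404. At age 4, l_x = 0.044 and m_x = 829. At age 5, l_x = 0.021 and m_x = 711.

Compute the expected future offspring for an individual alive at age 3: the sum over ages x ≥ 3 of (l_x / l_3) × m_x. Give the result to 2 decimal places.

1015.99

l_3 = 0.084. Conditional survival from age 3 to x is l_x / l_3.
  x=3: (0.084/0.084) × 404 = 404.0000
  x=4: (0.044/0.084) × 829 = 434.2381
  x=5: (0.021/0.084) × 711 = 177.7500
Sum = 404.0000 + 434.2381 + 177.7500 = 1015.9881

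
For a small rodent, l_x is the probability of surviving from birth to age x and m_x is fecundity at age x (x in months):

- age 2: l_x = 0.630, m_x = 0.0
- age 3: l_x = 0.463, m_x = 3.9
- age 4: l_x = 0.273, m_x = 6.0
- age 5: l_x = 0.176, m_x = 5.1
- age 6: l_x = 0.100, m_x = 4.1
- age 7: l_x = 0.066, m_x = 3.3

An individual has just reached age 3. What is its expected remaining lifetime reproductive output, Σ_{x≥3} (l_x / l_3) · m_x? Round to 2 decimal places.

l_3 = 0.463. Conditional survival from age 3 to x is l_x / l_3.
  x=3: (0.463/0.463) × 3.9 = 3.9000
  x=4: (0.273/0.463) × 6.0 = 3.5378
  x=5: (0.176/0.463) × 5.1 = 1.9387
  x=6: (0.100/0.463) × 4.1 = 0.8855
  x=7: (0.066/0.463) × 3.3 = 0.4704
Sum = 3.9000 + 3.5378 + 1.9387 + 0.8855 + 0.4704 = 10.7324

10.73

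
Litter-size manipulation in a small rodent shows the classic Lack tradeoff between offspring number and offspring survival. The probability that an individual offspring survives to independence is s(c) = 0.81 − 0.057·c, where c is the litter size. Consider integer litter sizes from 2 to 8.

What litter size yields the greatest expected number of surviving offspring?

Expected surviving offspring = c × s(c):
  c=2: 2 × 0.696 = 1.392
  c=3: 3 × 0.639 = 1.917
  c=4: 4 × 0.582 = 2.328
  c=5: 5 × 0.525 = 2.625
  c=6: 6 × 0.468 = 2.808
  c=7: 7 × 0.411 = 2.877
  c=8: 8 × 0.354 = 2.832
Maximum at c = 7 (2.877 surviving offspring).

7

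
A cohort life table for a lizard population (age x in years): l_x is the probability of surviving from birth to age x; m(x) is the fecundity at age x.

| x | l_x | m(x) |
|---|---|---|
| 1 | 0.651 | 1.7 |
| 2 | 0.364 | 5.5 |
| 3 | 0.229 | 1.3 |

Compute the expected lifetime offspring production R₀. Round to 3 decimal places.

R₀ = Σ l_x m(x):
  age 1: 0.651 × 1.7 = 1.1067
  age 2: 0.364 × 5.5 = 2.0020
  age 3: 0.229 × 1.3 = 0.2977
R₀ = 1.1067 + 2.0020 + 0.2977 = 3.4064

3.406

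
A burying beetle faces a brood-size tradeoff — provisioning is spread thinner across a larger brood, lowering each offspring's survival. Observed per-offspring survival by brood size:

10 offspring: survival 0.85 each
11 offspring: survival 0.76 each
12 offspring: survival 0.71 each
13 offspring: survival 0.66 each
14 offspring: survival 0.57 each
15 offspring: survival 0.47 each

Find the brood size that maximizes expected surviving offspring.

13

Expected surviving offspring = c × s(c):
  c=10: 10 × 0.85 = 8.500
  c=11: 11 × 0.76 = 8.360
  c=12: 12 × 0.71 = 8.520
  c=13: 13 × 0.66 = 8.580
  c=14: 14 × 0.57 = 7.980
  c=15: 15 × 0.47 = 7.050
Maximum at c = 13 (8.580 surviving offspring).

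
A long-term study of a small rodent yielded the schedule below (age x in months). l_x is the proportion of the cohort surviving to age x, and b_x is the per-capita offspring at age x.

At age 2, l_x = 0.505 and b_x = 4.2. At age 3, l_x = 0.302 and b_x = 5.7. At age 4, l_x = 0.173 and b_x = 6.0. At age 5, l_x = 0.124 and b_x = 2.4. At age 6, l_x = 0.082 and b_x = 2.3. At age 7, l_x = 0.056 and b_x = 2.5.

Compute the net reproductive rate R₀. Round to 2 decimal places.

R₀ = Σ l_x b_x:
  age 2: 0.505 × 4.2 = 2.1210
  age 3: 0.302 × 5.7 = 1.7214
  age 4: 0.173 × 6.0 = 1.0380
  age 5: 0.124 × 2.4 = 0.2976
  age 6: 0.082 × 2.3 = 0.1886
  age 7: 0.056 × 2.5 = 0.1400
R₀ = 2.1210 + 1.7214 + 1.0380 + 0.2976 + 0.1886 + 0.1400 = 5.5066

5.51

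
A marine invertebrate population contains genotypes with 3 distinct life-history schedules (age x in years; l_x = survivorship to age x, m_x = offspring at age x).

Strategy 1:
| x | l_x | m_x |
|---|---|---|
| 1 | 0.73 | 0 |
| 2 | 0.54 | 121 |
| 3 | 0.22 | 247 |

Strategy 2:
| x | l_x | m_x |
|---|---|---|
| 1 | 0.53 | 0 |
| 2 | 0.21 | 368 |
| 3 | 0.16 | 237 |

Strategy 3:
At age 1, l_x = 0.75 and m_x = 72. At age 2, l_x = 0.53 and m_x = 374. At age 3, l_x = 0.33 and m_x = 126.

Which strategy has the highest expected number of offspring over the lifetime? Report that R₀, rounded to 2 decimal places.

293.80

Strategy 1: R₀ = 0.73×0 + 0.54×121 + 0.22×247 = 119.6800
Strategy 2: R₀ = 0.53×0 + 0.21×368 + 0.16×237 = 115.2000
Strategy 3: R₀ = 0.75×72 + 0.53×374 + 0.33×126 = 293.8000
Highest R₀: strategy 3 with 293.8000.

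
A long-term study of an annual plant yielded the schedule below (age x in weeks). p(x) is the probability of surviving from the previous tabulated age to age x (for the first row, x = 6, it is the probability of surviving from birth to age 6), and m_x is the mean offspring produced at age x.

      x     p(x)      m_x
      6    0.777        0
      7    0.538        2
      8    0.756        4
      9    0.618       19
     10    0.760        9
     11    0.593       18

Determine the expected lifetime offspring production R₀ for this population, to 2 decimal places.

Survivorship from birth: l_x = p_6·p_7·…·p_x.
  l_6 = 0.77700
  l_7 = 0.41803
  l_8 = 0.31603
  l_9 = 0.19531
  l_10 = 0.14843
  l_11 = 0.08802
R₀ = Σ l_x m_x:
  age 6: 0.77700 × 0 = 0.0000
  age 7: 0.41803 × 2 = 0.8361
  age 8: 0.31603 × 4 = 1.2641
  age 9: 0.19531 × 19 = 3.7109
  age 10: 0.14843 × 9 = 1.3359
  age 11: 0.08802 × 18 = 1.5844
R₀ = 0.0000 + 0.8361 + 1.2641 + 3.7109 + 1.3359 + 1.5844 = 8.7313

8.73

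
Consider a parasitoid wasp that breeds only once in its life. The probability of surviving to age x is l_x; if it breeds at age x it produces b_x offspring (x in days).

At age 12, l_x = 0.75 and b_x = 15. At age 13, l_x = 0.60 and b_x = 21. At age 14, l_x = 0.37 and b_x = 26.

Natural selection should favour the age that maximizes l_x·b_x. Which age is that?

Expected offspring if breeding at age x = l_x × b_x:
  age 12: 0.75 × 15 = 11.250
  age 13: 0.60 × 21 = 12.600
  age 14: 0.37 × 26 = 9.620
Maximum at age 13 (12.600).

13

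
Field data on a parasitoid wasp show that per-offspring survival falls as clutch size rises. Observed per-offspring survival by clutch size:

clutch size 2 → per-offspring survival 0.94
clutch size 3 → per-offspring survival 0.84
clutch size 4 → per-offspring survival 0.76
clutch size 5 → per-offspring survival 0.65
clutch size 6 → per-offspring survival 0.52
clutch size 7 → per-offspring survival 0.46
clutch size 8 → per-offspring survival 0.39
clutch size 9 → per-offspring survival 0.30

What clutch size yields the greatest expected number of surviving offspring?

Expected surviving offspring = c × s(c):
  c=2: 2 × 0.94 = 1.880
  c=3: 3 × 0.84 = 2.520
  c=4: 4 × 0.76 = 3.040
  c=5: 5 × 0.65 = 3.250
  c=6: 6 × 0.52 = 3.120
  c=7: 7 × 0.46 = 3.220
  c=8: 8 × 0.39 = 3.120
  c=9: 9 × 0.30 = 2.700
Maximum at c = 5 (3.250 surviving offspring).

5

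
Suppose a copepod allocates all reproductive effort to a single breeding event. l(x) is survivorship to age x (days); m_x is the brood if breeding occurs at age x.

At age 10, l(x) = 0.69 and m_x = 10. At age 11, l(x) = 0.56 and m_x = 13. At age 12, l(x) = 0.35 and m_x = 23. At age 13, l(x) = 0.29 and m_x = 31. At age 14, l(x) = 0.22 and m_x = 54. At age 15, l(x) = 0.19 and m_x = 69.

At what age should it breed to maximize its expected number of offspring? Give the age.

Expected offspring if breeding at age x = l(x) × m_x:
  age 10: 0.69 × 10 = 6.900
  age 11: 0.56 × 13 = 7.280
  age 12: 0.35 × 23 = 8.050
  age 13: 0.29 × 31 = 8.990
  age 14: 0.22 × 54 = 11.880
  age 15: 0.19 × 69 = 13.110
Maximum at age 15 (13.110).

15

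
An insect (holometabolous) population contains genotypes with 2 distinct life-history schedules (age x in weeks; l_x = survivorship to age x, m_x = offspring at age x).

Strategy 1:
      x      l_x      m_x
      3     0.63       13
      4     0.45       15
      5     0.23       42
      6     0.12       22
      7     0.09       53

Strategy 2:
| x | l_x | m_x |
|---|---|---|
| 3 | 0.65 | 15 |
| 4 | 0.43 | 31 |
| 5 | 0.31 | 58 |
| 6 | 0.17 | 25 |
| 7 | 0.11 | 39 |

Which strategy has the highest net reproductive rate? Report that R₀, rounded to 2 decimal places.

49.60

Strategy 1: R₀ = 0.63×13 + 0.45×15 + 0.23×42 + 0.12×22 + 0.09×53 = 32.0100
Strategy 2: R₀ = 0.65×15 + 0.43×31 + 0.31×58 + 0.17×25 + 0.11×39 = 49.6000
Highest R₀: strategy 2 with 49.6000.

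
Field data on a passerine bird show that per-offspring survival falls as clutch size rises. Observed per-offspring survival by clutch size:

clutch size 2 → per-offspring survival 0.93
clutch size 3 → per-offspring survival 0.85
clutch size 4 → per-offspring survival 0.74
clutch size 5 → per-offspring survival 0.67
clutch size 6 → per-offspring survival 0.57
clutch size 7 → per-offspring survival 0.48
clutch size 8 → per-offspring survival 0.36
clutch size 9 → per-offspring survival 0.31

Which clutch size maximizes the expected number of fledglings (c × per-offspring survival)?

Expected fledglings = c × s(c):
  c=2: 2 × 0.93 = 1.860
  c=3: 3 × 0.85 = 2.550
  c=4: 4 × 0.74 = 2.960
  c=5: 5 × 0.67 = 3.350
  c=6: 6 × 0.57 = 3.420
  c=7: 7 × 0.48 = 3.360
  c=8: 8 × 0.36 = 2.880
  c=9: 9 × 0.31 = 2.790
Maximum at c = 6 (3.420 fledglings).

6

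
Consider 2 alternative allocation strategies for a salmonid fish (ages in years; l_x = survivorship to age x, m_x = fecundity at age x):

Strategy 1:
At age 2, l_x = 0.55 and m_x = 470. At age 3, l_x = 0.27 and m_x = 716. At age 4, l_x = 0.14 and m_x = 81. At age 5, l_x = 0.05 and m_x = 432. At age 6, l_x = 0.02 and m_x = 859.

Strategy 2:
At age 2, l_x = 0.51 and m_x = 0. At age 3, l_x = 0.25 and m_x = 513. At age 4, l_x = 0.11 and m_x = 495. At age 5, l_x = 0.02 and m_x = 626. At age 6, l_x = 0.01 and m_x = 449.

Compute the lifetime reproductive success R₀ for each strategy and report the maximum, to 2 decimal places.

Strategy 1: R₀ = 0.55×470 + 0.27×716 + 0.14×81 + 0.05×432 + 0.02×859 = 501.9400
Strategy 2: R₀ = 0.51×0 + 0.25×513 + 0.11×495 + 0.02×626 + 0.01×449 = 199.7100
Highest R₀: strategy 1 with 501.9400.

501.94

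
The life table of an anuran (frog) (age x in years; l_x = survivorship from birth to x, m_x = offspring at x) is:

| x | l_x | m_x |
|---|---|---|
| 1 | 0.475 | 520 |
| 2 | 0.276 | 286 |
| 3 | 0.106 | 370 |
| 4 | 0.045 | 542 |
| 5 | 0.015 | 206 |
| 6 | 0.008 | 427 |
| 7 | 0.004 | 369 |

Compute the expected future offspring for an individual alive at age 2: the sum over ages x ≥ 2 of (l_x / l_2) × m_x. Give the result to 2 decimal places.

l_2 = 0.276. Conditional survival from age 2 to x is l_x / l_2.
  x=2: (0.276/0.276) × 286 = 286.0000
  x=3: (0.106/0.276) × 370 = 142.1014
  x=4: (0.045/0.276) × 542 = 88.3696
  x=5: (0.015/0.276) × 206 = 11.1957
  x=6: (0.008/0.276) × 427 = 12.3768
  x=7: (0.004/0.276) × 369 = 5.3478
Sum = 286.0000 + 142.1014 + 88.3696 + 11.1957 + 12.3768 + 5.3478 = 545.3913

545.39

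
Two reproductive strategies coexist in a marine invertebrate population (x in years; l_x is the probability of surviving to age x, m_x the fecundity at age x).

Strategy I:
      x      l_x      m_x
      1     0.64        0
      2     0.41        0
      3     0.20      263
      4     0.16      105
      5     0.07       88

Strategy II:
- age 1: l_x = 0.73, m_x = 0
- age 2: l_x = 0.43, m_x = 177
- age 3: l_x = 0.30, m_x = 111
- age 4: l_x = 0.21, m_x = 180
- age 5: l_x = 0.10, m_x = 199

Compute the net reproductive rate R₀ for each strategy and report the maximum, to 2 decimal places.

167.11

Strategy I: R₀ = 0.64×0 + 0.41×0 + 0.20×263 + 0.16×105 + 0.07×88 = 75.5600
Strategy II: R₀ = 0.73×0 + 0.43×177 + 0.30×111 + 0.21×180 + 0.10×199 = 167.1100
Highest R₀: strategy II with 167.1100.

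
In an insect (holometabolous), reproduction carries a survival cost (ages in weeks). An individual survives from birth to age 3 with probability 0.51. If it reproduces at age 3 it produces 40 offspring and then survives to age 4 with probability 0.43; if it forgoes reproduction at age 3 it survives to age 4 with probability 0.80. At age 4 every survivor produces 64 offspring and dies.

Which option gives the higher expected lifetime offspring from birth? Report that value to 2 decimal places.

34.44

breed at age 3: R₀ = 0.51 × (40 + 0.43 × 64) = 0.51 × 67.5200 = 34.4352
delay to age 4: R₀ = 0.51 × (0.80 × 64) = 0.51 × 51.2000 = 26.1120
Higher: breed at age 3 (34.4352).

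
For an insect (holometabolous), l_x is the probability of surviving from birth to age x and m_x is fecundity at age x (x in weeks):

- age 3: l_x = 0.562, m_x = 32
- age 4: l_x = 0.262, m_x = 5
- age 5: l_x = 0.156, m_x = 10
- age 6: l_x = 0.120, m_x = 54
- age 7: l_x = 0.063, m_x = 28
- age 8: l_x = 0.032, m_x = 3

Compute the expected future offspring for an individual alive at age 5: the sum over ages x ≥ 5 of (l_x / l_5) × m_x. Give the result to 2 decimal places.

63.46

l_5 = 0.156. Conditional survival from age 5 to x is l_x / l_5.
  x=5: (0.156/0.156) × 10 = 10.0000
  x=6: (0.120/0.156) × 54 = 41.5385
  x=7: (0.063/0.156) × 28 = 11.3077
  x=8: (0.032/0.156) × 3 = 0.6154
Sum = 10.0000 + 41.5385 + 11.3077 + 0.6154 = 63.4615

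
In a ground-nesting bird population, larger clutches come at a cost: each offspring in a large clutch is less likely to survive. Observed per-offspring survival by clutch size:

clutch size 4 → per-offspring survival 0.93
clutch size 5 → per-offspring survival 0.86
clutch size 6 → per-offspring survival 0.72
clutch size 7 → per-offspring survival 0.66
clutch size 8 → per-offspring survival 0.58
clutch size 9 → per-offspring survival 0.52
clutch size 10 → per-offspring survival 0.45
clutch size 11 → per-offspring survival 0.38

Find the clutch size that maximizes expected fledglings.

Expected fledglings = c × s(c):
  c=4: 4 × 0.93 = 3.720
  c=5: 5 × 0.86 = 4.300
  c=6: 6 × 0.72 = 4.320
  c=7: 7 × 0.66 = 4.620
  c=8: 8 × 0.58 = 4.640
  c=9: 9 × 0.52 = 4.680
  c=10: 10 × 0.45 = 4.500
  c=11: 11 × 0.38 = 4.180
Maximum at c = 9 (4.680 fledglings).

9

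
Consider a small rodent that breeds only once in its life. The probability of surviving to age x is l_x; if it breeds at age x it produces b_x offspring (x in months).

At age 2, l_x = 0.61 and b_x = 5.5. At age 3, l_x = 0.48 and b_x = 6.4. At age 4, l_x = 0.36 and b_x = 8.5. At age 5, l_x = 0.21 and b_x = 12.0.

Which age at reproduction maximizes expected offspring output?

2

Expected offspring if breeding at age x = l_x × b_x:
  age 2: 0.61 × 5.5 = 3.355
  age 3: 0.48 × 6.4 = 3.072
  age 4: 0.36 × 8.5 = 3.060
  age 5: 0.21 × 12.0 = 2.520
Maximum at age 2 (3.355).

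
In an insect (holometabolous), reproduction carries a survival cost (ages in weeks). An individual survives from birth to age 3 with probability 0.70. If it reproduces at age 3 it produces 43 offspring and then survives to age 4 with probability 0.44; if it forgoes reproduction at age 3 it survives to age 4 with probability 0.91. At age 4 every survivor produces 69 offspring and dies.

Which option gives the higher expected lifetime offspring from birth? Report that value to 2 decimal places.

51.35

breed at age 3: R₀ = 0.70 × (43 + 0.44 × 69) = 0.70 × 73.3600 = 51.3520
delay to age 4: R₀ = 0.70 × (0.91 × 69) = 0.70 × 62.7900 = 43.9530
Higher: breed at age 3 (51.3520).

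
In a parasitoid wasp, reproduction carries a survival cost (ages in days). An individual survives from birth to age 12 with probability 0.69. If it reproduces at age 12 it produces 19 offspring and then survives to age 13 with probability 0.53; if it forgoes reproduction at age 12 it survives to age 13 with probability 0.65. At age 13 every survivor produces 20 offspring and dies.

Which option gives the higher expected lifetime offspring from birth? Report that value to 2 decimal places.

breed at age 12: R₀ = 0.69 × (19 + 0.53 × 20) = 0.69 × 29.6000 = 20.4240
delay to age 13: R₀ = 0.69 × (0.65 × 20) = 0.69 × 13.0000 = 8.9700
Higher: breed at age 12 (20.4240).

20.42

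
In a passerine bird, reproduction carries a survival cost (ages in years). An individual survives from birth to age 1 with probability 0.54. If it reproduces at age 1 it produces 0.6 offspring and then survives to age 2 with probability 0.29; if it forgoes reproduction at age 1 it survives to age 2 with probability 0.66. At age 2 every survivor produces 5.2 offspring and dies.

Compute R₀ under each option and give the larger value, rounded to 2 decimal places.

breed at age 1: R₀ = 0.54 × (0.6 + 0.29 × 5.2) = 0.54 × 2.1080 = 1.1383
delay to age 2: R₀ = 0.54 × (0.66 × 5.2) = 0.54 × 3.4320 = 1.8533
Higher: delay to age 2 (1.8533).

1.85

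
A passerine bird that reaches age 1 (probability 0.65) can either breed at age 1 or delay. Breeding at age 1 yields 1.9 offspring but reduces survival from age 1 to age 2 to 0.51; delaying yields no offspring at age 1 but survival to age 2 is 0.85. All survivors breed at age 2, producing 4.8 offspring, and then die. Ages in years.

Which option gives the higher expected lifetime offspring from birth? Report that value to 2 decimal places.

2.83

breed at age 1: R₀ = 0.65 × (1.9 + 0.51 × 4.8) = 0.65 × 4.3480 = 2.8262
delay to age 2: R₀ = 0.65 × (0.85 × 4.8) = 0.65 × 4.0800 = 2.6520
Higher: breed at age 1 (2.8262).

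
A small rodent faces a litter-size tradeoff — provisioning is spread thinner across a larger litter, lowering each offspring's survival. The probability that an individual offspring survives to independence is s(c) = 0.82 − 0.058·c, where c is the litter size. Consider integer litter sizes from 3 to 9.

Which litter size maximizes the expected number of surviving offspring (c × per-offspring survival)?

Expected surviving offspring = c × s(c):
  c=3: 3 × 0.646 = 1.938
  c=4: 4 × 0.588 = 2.352
  c=5: 5 × 0.530 = 2.650
  c=6: 6 × 0.472 = 2.832
  c=7: 7 × 0.414 = 2.898
  c=8: 8 × 0.356 = 2.848
  c=9: 9 × 0.298 = 2.682
Maximum at c = 7 (2.898 surviving offspring).

7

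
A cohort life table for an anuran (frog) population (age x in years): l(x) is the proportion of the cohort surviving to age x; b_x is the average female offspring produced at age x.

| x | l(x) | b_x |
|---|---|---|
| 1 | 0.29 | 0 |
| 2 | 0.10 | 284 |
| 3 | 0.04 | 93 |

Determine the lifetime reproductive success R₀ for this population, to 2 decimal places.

R₀ = Σ l(x) b_x:
  age 1: 0.29 × 0 = 0.0000
  age 2: 0.10 × 284 = 28.4000
  age 3: 0.04 × 93 = 3.7200
R₀ = 0.0000 + 28.4000 + 3.7200 = 32.1200

32.12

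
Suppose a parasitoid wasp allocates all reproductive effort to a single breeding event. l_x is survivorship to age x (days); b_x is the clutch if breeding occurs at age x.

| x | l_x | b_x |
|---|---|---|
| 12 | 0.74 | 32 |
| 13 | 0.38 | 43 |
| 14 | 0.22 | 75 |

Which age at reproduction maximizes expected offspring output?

Expected offspring if breeding at age x = l_x × b_x:
  age 12: 0.74 × 32 = 23.680
  age 13: 0.38 × 43 = 16.340
  age 14: 0.22 × 75 = 16.500
Maximum at age 12 (23.680).

12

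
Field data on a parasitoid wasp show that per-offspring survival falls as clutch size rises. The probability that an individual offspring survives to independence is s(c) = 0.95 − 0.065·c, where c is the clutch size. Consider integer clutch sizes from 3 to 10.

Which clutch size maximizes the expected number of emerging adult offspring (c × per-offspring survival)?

7

Expected emerging adult offspring = c × s(c):
  c=3: 3 × 0.755 = 2.265
  c=4: 4 × 0.690 = 2.760
  c=5: 5 × 0.625 = 3.125
  c=6: 6 × 0.560 = 3.360
  c=7: 7 × 0.495 = 3.465
  c=8: 8 × 0.430 = 3.440
  c=9: 9 × 0.365 = 3.285
  c=10: 10 × 0.300 = 3.000
Maximum at c = 7 (3.465 emerging adult offspring).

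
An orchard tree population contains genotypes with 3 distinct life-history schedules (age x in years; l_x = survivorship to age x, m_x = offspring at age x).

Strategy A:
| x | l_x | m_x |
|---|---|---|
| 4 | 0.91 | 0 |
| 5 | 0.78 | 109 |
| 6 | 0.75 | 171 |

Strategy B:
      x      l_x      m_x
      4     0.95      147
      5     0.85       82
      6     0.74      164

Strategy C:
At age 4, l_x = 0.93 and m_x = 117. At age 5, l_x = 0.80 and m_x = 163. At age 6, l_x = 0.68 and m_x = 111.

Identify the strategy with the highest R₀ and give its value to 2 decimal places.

Strategy A: R₀ = 0.91×0 + 0.78×109 + 0.75×171 = 213.2700
Strategy B: R₀ = 0.95×147 + 0.85×82 + 0.74×164 = 330.7100
Strategy C: R₀ = 0.93×117 + 0.80×163 + 0.68×111 = 314.6900
Highest R₀: strategy B with 330.7100.

330.71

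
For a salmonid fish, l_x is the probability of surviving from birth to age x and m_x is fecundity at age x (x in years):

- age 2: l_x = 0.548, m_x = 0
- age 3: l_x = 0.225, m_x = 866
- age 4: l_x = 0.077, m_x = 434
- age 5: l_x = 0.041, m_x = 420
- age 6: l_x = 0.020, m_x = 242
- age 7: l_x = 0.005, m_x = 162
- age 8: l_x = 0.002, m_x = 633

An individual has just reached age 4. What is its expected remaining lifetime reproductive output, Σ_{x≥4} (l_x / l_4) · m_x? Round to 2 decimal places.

l_4 = 0.077. Conditional survival from age 4 to x is l_x / l_4.
  x=4: (0.077/0.077) × 434 = 434.0000
  x=5: (0.041/0.077) × 420 = 223.6364
  x=6: (0.020/0.077) × 242 = 62.8571
  x=7: (0.005/0.077) × 162 = 10.5195
  x=8: (0.002/0.077) × 633 = 16.4416
Sum = 434.0000 + 223.6364 + 62.8571 + 10.5195 + 16.4416 = 747.4545

747.45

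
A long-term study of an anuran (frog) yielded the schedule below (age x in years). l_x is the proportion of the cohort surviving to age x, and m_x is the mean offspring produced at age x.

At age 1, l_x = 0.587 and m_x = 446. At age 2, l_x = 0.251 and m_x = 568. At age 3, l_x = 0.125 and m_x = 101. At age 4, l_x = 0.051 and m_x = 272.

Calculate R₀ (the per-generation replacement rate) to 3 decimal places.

R₀ = Σ l_x m_x:
  age 1: 0.587 × 446 = 261.8020
  age 2: 0.251 × 568 = 142.5680
  age 3: 0.125 × 101 = 12.6250
  age 4: 0.051 × 272 = 13.8720
R₀ = 261.8020 + 142.5680 + 12.6250 + 13.8720 = 430.8670

430.867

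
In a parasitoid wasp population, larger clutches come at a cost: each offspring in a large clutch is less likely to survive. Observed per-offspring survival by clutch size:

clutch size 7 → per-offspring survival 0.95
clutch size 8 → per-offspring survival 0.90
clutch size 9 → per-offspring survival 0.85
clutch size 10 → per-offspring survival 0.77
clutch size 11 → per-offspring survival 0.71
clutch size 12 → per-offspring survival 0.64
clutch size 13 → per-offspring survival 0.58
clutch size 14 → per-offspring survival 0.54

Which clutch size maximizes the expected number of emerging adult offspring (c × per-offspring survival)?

11

Expected emerging adult offspring = c × s(c):
  c=7: 7 × 0.95 = 6.650
  c=8: 8 × 0.90 = 7.200
  c=9: 9 × 0.85 = 7.650
  c=10: 10 × 0.77 = 7.700
  c=11: 11 × 0.71 = 7.810
  c=12: 12 × 0.64 = 7.680
  c=13: 13 × 0.58 = 7.540
  c=14: 14 × 0.54 = 7.560
Maximum at c = 11 (7.810 emerging adult offspring).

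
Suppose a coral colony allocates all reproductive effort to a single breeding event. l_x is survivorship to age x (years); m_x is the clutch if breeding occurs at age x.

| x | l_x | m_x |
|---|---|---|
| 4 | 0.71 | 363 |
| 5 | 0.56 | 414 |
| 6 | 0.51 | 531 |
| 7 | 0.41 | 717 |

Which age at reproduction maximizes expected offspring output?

7

Expected offspring if breeding at age x = l_x × m_x:
  age 4: 0.71 × 363 = 257.730
  age 5: 0.56 × 414 = 231.840
  age 6: 0.51 × 531 = 270.810
  age 7: 0.41 × 717 = 293.970
Maximum at age 7 (293.970).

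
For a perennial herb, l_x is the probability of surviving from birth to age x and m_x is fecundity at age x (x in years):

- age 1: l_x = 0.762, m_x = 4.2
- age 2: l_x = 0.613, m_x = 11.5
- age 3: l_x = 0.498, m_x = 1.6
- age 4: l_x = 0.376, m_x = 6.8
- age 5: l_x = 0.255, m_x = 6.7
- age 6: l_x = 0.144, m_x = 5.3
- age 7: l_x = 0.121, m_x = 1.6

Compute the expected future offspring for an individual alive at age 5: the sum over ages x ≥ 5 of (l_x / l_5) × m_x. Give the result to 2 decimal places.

10.45

l_5 = 0.255. Conditional survival from age 5 to x is l_x / l_5.
  x=5: (0.255/0.255) × 6.7 = 6.7000
  x=6: (0.144/0.255) × 5.3 = 2.9929
  x=7: (0.121/0.255) × 1.6 = 0.7592
Sum = 6.7000 + 2.9929 + 0.7592 = 10.4522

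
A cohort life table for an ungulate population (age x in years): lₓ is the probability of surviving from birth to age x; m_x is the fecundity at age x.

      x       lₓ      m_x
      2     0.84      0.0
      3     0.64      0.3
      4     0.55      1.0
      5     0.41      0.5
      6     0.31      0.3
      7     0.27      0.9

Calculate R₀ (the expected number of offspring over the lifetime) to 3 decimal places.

R₀ = Σ lₓ m_x:
  age 2: 0.84 × 0.0 = 0.0000
  age 3: 0.64 × 0.3 = 0.1920
  age 4: 0.55 × 1.0 = 0.5500
  age 5: 0.41 × 0.5 = 0.2050
  age 6: 0.31 × 0.3 = 0.0930
  age 7: 0.27 × 0.9 = 0.2430
R₀ = 0.0000 + 0.1920 + 0.5500 + 0.2050 + 0.0930 + 0.2430 = 1.2830

1.283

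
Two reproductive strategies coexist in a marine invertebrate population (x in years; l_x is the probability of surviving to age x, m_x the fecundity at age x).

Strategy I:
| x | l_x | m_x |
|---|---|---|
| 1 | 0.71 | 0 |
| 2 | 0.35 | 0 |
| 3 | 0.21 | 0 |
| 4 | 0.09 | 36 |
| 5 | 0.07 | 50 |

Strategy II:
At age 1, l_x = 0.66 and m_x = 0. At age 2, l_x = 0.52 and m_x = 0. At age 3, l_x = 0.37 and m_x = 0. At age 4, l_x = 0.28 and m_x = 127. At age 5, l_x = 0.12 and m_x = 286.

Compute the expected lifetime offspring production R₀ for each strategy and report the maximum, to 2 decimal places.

Strategy I: R₀ = 0.71×0 + 0.35×0 + 0.21×0 + 0.09×36 + 0.07×50 = 6.7400
Strategy II: R₀ = 0.66×0 + 0.52×0 + 0.37×0 + 0.28×127 + 0.12×286 = 69.8800
Highest R₀: strategy II with 69.8800.

69.88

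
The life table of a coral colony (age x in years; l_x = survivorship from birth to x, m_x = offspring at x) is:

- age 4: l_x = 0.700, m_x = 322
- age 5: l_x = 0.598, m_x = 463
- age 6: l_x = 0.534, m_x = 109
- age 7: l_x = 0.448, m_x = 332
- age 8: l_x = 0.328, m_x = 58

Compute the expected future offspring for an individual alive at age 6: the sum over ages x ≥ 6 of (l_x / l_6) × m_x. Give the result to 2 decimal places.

l_6 = 0.534. Conditional survival from age 6 to x is l_x / l_6.
  x=6: (0.534/0.534) × 109 = 109.0000
  x=7: (0.448/0.534) × 332 = 278.5318
  x=8: (0.328/0.534) × 58 = 35.6255
Sum = 109.0000 + 278.5318 + 35.6255 = 423.1573

423.16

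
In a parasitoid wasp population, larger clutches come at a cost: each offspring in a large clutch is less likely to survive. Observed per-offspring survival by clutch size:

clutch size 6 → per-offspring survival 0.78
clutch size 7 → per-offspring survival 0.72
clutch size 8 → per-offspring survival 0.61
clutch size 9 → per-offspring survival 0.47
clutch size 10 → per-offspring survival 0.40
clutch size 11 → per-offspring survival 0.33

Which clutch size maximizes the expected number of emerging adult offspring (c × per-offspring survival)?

Expected emerging adult offspring = c × s(c):
  c=6: 6 × 0.78 = 4.680
  c=7: 7 × 0.72 = 5.040
  c=8: 8 × 0.61 = 4.880
  c=9: 9 × 0.47 = 4.230
  c=10: 10 × 0.40 = 4.000
  c=11: 11 × 0.33 = 3.630
Maximum at c = 7 (5.040 emerging adult offspring).

7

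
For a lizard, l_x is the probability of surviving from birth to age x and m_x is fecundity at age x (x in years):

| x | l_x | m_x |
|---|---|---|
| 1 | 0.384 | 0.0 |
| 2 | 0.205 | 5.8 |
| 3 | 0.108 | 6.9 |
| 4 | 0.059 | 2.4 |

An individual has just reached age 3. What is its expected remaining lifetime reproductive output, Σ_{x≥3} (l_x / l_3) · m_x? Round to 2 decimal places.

8.21

l_3 = 0.108. Conditional survival from age 3 to x is l_x / l_3.
  x=3: (0.108/0.108) × 6.9 = 6.9000
  x=4: (0.059/0.108) × 2.4 = 1.3111
Sum = 6.9000 + 1.3111 = 8.2111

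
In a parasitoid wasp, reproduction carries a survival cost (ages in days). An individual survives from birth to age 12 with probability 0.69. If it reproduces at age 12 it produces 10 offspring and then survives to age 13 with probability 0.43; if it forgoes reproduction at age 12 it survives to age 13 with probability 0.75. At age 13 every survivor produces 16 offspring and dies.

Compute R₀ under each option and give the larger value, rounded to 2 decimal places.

breed at age 12: R₀ = 0.69 × (10 + 0.43 × 16) = 0.69 × 16.8800 = 11.6472
delay to age 13: R₀ = 0.69 × (0.75 × 16) = 0.69 × 12.0000 = 8.2800
Higher: breed at age 12 (11.6472).

11.65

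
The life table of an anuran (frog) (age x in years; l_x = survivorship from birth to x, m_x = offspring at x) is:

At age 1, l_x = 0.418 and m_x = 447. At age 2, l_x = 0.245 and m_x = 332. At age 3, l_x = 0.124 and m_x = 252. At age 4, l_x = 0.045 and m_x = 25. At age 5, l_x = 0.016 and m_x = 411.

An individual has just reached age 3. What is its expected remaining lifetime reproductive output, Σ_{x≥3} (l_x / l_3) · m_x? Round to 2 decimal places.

l_3 = 0.124. Conditional survival from age 3 to x is l_x / l_3.
  x=3: (0.124/0.124) × 252 = 252.0000
  x=4: (0.045/0.124) × 25 = 9.0726
  x=5: (0.016/0.124) × 411 = 53.0323
Sum = 252.0000 + 9.0726 + 53.0323 = 314.1048

314.10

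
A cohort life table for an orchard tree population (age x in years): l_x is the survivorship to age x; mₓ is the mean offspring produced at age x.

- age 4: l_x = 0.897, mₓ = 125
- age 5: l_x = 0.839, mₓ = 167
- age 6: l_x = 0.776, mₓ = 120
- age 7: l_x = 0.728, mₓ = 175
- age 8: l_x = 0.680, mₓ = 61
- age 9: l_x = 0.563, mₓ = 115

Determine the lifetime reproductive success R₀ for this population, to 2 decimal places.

R₀ = Σ l_x mₓ:
  age 4: 0.897 × 125 = 112.1250
  age 5: 0.839 × 167 = 140.1130
  age 6: 0.776 × 120 = 93.1200
  age 7: 0.728 × 175 = 127.4000
  age 8: 0.680 × 61 = 41.4800
  age 9: 0.563 × 115 = 64.7450
R₀ = 112.1250 + 140.1130 + 93.1200 + 127.4000 + 41.4800 + 64.7450 = 578.9830

578.98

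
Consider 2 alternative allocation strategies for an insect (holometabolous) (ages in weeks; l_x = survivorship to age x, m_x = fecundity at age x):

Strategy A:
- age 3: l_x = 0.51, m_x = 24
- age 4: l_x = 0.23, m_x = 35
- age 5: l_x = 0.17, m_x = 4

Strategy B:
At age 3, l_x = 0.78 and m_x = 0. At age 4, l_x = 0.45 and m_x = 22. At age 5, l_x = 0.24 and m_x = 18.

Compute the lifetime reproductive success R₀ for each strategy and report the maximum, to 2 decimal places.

20.97

Strategy A: R₀ = 0.51×24 + 0.23×35 + 0.17×4 = 20.9700
Strategy B: R₀ = 0.78×0 + 0.45×22 + 0.24×18 = 14.2200
Highest R₀: strategy A with 20.9700.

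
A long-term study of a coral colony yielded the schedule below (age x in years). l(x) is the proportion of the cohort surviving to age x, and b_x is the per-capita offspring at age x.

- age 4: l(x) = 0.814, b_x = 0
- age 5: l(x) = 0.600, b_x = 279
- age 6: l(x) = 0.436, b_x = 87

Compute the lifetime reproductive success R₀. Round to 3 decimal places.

205.332

R₀ = Σ l(x) b_x:
  age 4: 0.814 × 0 = 0.0000
  age 5: 0.600 × 279 = 167.4000
  age 6: 0.436 × 87 = 37.9320
R₀ = 0.0000 + 167.4000 + 37.9320 = 205.3320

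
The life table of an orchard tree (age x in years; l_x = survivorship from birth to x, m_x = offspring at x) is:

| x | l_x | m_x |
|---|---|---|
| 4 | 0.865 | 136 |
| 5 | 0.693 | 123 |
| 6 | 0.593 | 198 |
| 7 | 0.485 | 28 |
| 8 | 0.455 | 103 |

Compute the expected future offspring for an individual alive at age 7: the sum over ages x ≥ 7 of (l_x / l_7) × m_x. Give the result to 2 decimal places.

124.63

l_7 = 0.485. Conditional survival from age 7 to x is l_x / l_7.
  x=7: (0.485/0.485) × 28 = 28.0000
  x=8: (0.455/0.485) × 103 = 96.6289
Sum = 28.0000 + 96.6289 = 124.6289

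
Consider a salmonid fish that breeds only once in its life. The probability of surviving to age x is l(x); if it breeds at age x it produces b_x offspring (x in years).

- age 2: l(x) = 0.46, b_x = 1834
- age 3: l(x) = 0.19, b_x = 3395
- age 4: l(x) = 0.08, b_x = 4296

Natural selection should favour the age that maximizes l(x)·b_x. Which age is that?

Expected offspring if breeding at age x = l(x) × b_x:
  age 2: 0.46 × 1834 = 843.640
  age 3: 0.19 × 3395 = 645.050
  age 4: 0.08 × 4296 = 343.680
Maximum at age 2 (843.640).

2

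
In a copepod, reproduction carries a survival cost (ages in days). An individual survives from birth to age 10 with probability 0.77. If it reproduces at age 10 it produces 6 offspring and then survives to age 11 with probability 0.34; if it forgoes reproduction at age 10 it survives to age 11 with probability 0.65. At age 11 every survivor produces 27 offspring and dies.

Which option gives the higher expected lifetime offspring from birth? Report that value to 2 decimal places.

13.51

breed at age 10: R₀ = 0.77 × (6 + 0.34 × 27) = 0.77 × 15.1800 = 11.6886
delay to age 11: R₀ = 0.77 × (0.65 × 27) = 0.77 × 17.5500 = 13.5135
Higher: delay to age 11 (13.5135).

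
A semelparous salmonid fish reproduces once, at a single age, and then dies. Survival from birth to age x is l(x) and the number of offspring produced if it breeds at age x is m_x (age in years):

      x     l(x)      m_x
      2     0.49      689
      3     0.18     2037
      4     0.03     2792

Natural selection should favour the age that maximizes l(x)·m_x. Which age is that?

Expected offspring if breeding at age x = l(x) × m_x:
  age 2: 0.49 × 689 = 337.610
  age 3: 0.18 × 2037 = 366.660
  age 4: 0.03 × 2792 = 83.760
Maximum at age 3 (366.660).

3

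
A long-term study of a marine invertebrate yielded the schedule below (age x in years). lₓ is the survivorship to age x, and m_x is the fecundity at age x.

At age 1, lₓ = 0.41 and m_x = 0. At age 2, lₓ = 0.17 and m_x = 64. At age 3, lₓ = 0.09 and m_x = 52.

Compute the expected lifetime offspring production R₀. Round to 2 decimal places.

15.56

R₀ = Σ lₓ m_x:
  age 1: 0.41 × 0 = 0.0000
  age 2: 0.17 × 64 = 10.8800
  age 3: 0.09 × 52 = 4.6800
R₀ = 0.0000 + 10.8800 + 4.6800 = 15.5600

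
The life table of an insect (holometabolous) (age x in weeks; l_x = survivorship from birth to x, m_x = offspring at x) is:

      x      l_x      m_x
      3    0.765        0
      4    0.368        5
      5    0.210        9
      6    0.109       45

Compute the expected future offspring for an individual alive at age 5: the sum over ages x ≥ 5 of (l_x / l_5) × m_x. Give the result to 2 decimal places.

l_5 = 0.210. Conditional survival from age 5 to x is l_x / l_5.
  x=5: (0.210/0.210) × 9 = 9.0000
  x=6: (0.109/0.210) × 45 = 23.3571
Sum = 9.0000 + 23.3571 = 32.3571

32.36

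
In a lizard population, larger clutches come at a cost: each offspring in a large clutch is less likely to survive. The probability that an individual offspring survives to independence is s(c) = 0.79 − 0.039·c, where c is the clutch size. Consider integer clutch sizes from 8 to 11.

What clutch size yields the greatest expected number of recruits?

10

Expected recruits = c × s(c):
  c=8: 8 × 0.478 = 3.824
  c=9: 9 × 0.439 = 3.951
  c=10: 10 × 0.400 = 4.000
  c=11: 11 × 0.361 = 3.971
Maximum at c = 10 (4.000 recruits).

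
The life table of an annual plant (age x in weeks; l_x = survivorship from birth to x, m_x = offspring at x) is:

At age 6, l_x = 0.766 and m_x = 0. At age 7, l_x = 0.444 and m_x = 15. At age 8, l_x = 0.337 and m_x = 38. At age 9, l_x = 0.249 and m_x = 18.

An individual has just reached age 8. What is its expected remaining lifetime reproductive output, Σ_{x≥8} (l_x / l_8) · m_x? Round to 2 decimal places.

l_8 = 0.337. Conditional survival from age 8 to x is l_x / l_8.
  x=8: (0.337/0.337) × 38 = 38.0000
  x=9: (0.249/0.337) × 18 = 13.2997
Sum = 38.0000 + 13.2997 = 51.2997

51.30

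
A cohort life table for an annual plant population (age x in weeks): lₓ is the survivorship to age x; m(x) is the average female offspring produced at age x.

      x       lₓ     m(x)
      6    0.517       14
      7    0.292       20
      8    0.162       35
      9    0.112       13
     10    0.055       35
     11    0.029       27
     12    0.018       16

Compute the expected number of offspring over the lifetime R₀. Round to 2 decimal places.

R₀ = Σ lₓ m(x):
  age 6: 0.517 × 14 = 7.2380
  age 7: 0.292 × 20 = 5.8400
  age 8: 0.162 × 35 = 5.6700
  age 9: 0.112 × 13 = 1.4560
  age 10: 0.055 × 35 = 1.9250
  age 11: 0.029 × 27 = 0.7830
  age 12: 0.018 × 16 = 0.2880
R₀ = 7.2380 + 5.8400 + 5.6700 + 1.4560 + 1.9250 + 0.7830 + 0.2880 = 23.2000

23.20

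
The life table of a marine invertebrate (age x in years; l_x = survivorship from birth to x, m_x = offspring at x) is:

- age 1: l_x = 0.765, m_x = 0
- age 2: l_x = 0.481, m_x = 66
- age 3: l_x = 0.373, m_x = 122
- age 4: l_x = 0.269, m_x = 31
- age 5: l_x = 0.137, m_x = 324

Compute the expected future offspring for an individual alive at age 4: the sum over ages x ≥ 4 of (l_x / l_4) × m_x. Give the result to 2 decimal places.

l_4 = 0.269. Conditional survival from age 4 to x is l_x / l_4.
  x=4: (0.269/0.269) × 31 = 31.0000
  x=5: (0.137/0.269) × 324 = 165.0112
Sum = 31.0000 + 165.0112 = 196.0112

196.01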